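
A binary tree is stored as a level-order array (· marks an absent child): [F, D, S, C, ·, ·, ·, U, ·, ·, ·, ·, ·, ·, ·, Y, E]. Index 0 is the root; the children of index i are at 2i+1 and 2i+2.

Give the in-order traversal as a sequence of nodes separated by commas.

Y, U, E, C, D, F, S

In-order visits the left subtree, then the node, then the right subtree.
At F: go left to D.
  At D: go left to C.
    At C: go left to U.
      At U: go left to Y.
        Y is a leaf — visit Y.
      Visit U.
      At U: go right to E.
        E is a leaf — visit E.
    Visit C.
    At C: no right child.
  Visit D.
  At D: no right child.
Visit F.
At F: go right to S.
  S is a leaf — visit S.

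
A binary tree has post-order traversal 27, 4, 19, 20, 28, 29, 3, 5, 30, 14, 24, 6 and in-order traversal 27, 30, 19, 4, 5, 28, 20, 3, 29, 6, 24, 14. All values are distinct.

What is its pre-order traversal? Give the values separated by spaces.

6 30 27 5 19 4 3 28 20 29 24 14

The last element of post-order is the root; it splits in-order into left and right subtrees.
Root 6: left subtree has 9 nodes {27, 30, 19, 4, 5, 28, 20, 3, 29}, right has 2 {24, 14}.
  Root 30: left subtree has 1 node {27}, right has 7 {19, 4, 5, 28, 20, 3, 29}.
    Root 5: left subtree has 2 nodes {19, 4}, right has 4 {28, 20, 3, 29}.
      Root 19: left subtree has 0 nodes { }, right has 1 {4}.
      Root 3: left subtree has 2 nodes {28, 20}, right has 1 {29}.
        Root 28: left subtree has 0 nodes { }, right has 1 {20}.
  Root 24: left subtree has 0 nodes { }, right has 1 {14}.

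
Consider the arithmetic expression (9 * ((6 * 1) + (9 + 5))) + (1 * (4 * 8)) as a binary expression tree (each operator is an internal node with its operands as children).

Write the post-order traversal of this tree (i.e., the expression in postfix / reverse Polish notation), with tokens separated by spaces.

9 6 1 * 9 5 + + * 1 4 8 * * +

Post-order on an expression tree gives postfix notation: for each operator, emit left operand, right operand, then the operator.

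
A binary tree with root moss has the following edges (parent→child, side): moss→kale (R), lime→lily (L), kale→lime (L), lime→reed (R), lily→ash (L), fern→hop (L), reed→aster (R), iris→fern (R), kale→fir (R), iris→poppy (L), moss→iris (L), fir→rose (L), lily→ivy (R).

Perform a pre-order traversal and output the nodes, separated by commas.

Pre-order visits the node, then its left subtree, then its right subtree.
Visit moss.
At moss: go left to iris.
  Visit iris.
  At iris: go left to poppy.
    poppy is a leaf — visit poppy.
  At iris: go right to fern.
    Visit fern.
    At fern: go left to hop.
      hop is a leaf — visit hop.
    At fern: no right child.
At moss: go right to kale.
  Visit kale.
  At kale: go left to lime.
    Visit lime.
    At lime: go left to lily.
      Visit lily.
      At lily: go left to ash.
        ash is a leaf — visit ash.
      At lily: go right to ivy.
        ivy is a leaf — visit ivy.
    At lime: go right to reed.
      Visit reed.
      At reed: no left child.
      At reed: go right to aster.
        aster is a leaf — visit aster.
  At kale: go right to fir.
    Visit fir.
    At fir: go left to rose.
      rose is a leaf — visit rose.
    At fir: no right child.

moss, iris, poppy, fern, hop, kale, lime, lily, ash, ivy, reed, aster, fir, rose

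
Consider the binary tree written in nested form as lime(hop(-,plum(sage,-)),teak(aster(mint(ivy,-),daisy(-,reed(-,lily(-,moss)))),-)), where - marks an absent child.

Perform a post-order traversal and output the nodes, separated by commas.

sage, plum, hop, ivy, mint, moss, lily, reed, daisy, aster, teak, lime

Post-order visits the left subtree, then the right subtree, then the node.
At lime: go left to hop.
  At hop: no left child.
  At hop: go right to plum.
    At plum: go left to sage.
      sage is a leaf — visit sage.
    At plum: no right child.
    Visit plum.
  Visit hop.
At lime: go right to teak.
  At teak: go left to aster.
    At aster: go left to mint.
      At mint: go left to ivy.
        ivy is a leaf — visit ivy.
      At mint: no right child.
      Visit mint.
    At aster: go right to daisy.
      At daisy: no left child.
      At daisy: go right to reed.
        At reed: no left child.
        At reed: go right to lily.
          At lily: no left child.
          At lily: go right to moss.
            moss is a leaf — visit moss.
          Visit lily.
        Visit reed.
      Visit daisy.
    Visit aster.
  At teak: no right child.
  Visit teak.
Visit lime.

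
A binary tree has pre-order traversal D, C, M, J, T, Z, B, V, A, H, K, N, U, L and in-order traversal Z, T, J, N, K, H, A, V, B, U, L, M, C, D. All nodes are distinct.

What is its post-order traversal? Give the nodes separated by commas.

Z, T, N, K, H, A, V, L, U, B, J, M, C, D

The first element of pre-order is the root; it splits in-order into left and right subtrees.
Root D: left subtree has 13 nodes {Z, T, J, N, K, H, A, V, B, U, L, M, C}, right has 0 { }.
  Root C: left subtree has 12 nodes {Z, T, J, N, K, H, A, V, B, U, L, M}, right has 0 { }.
    Root M: left subtree has 11 nodes {Z, T, J, N, K, H, A, V, B, U, L}, right has 0 { }.
      Root J: left subtree has 2 nodes {Z, T}, right has 8 {N, K, H, A, V, B, U, L}.
        Root T: left subtree has 1 node {Z}, right has 0 { }.
        Root B: left subtree has 5 nodes {N, K, H, A, V}, right has 2 {U, L}.
          Root V: left subtree has 4 nodes {N, K, H, A}, right has 0 { }.
            Root A: left subtree has 3 nodes {N, K, H}, right has 0 { }.
              Root H: left subtree has 2 nodes {N, K}, right has 0 { }.
                Root K: left subtree has 1 node {N}, right has 0 { }.
          Root U: left subtree has 0 nodes { }, right has 1 {L}.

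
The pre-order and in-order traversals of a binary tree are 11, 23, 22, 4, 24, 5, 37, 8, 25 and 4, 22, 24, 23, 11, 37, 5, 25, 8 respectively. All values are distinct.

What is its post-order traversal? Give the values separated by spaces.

The first element of pre-order is the root; it splits in-order into left and right subtrees.
Root 11: left subtree has 4 nodes {4, 22, 24, 23}, right has 4 {37, 5, 25, 8}.
  Root 23: left subtree has 3 nodes {4, 22, 24}, right has 0 { }.
    Root 22: left subtree has 1 node {4}, right has 1 {24}.
  Root 5: left subtree has 1 node {37}, right has 2 {25, 8}.
    Root 8: left subtree has 1 node {25}, right has 0 { }.

4 24 22 23 37 25 8 5 11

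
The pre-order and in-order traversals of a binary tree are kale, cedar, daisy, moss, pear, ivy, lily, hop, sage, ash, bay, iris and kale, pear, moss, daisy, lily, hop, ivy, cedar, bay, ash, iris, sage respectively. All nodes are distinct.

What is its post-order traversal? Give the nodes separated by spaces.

pear moss hop lily ivy daisy bay iris ash sage cedar kale

The first element of pre-order is the root; it splits in-order into left and right subtrees.
Root kale: left subtree has 0 nodes { }, right has 11 {pear, moss, daisy, lily, hop, ivy, cedar, bay, ash, iris, sage}.
  Root cedar: left subtree has 6 nodes {pear, moss, daisy, lily, hop, ivy}, right has 4 {bay, ash, iris, sage}.
    Root daisy: left subtree has 2 nodes {pear, moss}, right has 3 {lily, hop, ivy}.
      Root moss: left subtree has 1 node {pear}, right has 0 { }.
      Root ivy: left subtree has 2 nodes {lily, hop}, right has 0 { }.
        Root lily: left subtree has 0 nodes { }, right has 1 {hop}.
    Root sage: left subtree has 3 nodes {bay, ash, iris}, right has 0 { }.
      Root ash: left subtree has 1 node {bay}, right has 1 {iris}.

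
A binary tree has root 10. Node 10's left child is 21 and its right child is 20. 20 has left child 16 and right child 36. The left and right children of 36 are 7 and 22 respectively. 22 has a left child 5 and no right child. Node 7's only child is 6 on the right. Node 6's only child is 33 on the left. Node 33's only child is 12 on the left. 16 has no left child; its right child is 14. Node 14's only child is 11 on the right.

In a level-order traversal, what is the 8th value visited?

Level-order visits nodes level by level from the root, left to right within each level.
Level 0: 10
Level 1: 21, 20
Level 2: 16, 36
Level 3: 14, 7, 22
Level 4: 11, 6, 5
Level 5: 33
Level 6: 12
Full level-order sequence: 10, 21, 20, 16, 36, 14, 7, 22, 11, 6, 5, 33, 12.

22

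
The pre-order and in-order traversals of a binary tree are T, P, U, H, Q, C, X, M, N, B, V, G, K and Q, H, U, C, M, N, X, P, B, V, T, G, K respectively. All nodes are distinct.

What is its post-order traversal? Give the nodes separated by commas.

The first element of pre-order is the root; it splits in-order into left and right subtrees.
Root T: left subtree has 10 nodes {Q, H, U, C, M, N, X, P, B, V}, right has 2 {G, K}.
  Root P: left subtree has 7 nodes {Q, H, U, C, M, N, X}, right has 2 {B, V}.
    Root U: left subtree has 2 nodes {Q, H}, right has 4 {C, M, N, X}.
      Root H: left subtree has 1 node {Q}, right has 0 { }.
      Root C: left subtree has 0 nodes { }, right has 3 {M, N, X}.
        Root X: left subtree has 2 nodes {M, N}, right has 0 { }.
          Root M: left subtree has 0 nodes { }, right has 1 {N}.
    Root B: left subtree has 0 nodes { }, right has 1 {V}.
  Root G: left subtree has 0 nodes { }, right has 1 {K}.

Q, H, N, M, X, C, U, V, B, P, K, G, T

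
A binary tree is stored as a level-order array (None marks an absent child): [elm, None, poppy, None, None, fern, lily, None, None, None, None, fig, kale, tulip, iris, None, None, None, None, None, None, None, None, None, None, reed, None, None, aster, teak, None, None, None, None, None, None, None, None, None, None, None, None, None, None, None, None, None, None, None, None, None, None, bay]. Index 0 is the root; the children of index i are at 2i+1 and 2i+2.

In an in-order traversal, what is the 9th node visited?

In-order visits the left subtree, then the node, then the right subtree.
At elm: no left child.
Visit elm.
At elm: go right to poppy.
  At poppy: go left to fern.
    At fern: go left to fig.
      fig is a leaf — visit fig.
    Visit fern.
    At fern: go right to kale.
      At kale: go left to reed.
        At reed: no left child.
        Visit reed.
        At reed: go right to bay.
          bay is a leaf — visit bay.
      Visit kale.
      At kale: no right child.
  Visit poppy.
  At poppy: go right to lily.
    At lily: go left to tulip.
      At tulip: no left child.
      Visit tulip.
      At tulip: go right to aster.
        aster is a leaf — visit aster.
    Visit lily.
    At lily: go right to iris.
      At iris: go left to teak.
        teak is a leaf — visit teak.
      Visit iris.
      At iris: no right child.
Full in-order sequence: elm, fig, fern, reed, bay, kale, poppy, tulip, aster, lily, teak, iris.

aster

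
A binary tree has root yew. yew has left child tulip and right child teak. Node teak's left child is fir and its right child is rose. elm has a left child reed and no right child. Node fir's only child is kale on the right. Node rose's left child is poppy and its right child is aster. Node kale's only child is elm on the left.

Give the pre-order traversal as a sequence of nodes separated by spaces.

Pre-order visits the node, then its left subtree, then its right subtree.
Visit yew.
At yew: go left to tulip.
  tulip is a leaf — visit tulip.
At yew: go right to teak.
  Visit teak.
  At teak: go left to fir.
    Visit fir.
    At fir: no left child.
    At fir: go right to kale.
      Visit kale.
      At kale: go left to elm.
        Visit elm.
        At elm: go left to reed.
          reed is a leaf — visit reed.
        At elm: no right child.
      At kale: no right child.
  At teak: go right to rose.
    Visit rose.
    At rose: go left to poppy.
      poppy is a leaf — visit poppy.
    At rose: go right to aster.
      aster is a leaf — visit aster.

yew tulip teak fir kale elm reed rose poppy aster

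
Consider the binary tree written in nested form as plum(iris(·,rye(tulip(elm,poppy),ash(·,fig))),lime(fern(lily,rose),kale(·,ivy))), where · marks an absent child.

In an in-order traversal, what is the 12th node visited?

In-order visits the left subtree, then the node, then the right subtree.
At plum: go left to iris.
  At iris: no left child.
  Visit iris.
  At iris: go right to rye.
    At rye: go left to tulip.
      At tulip: go left to elm.
        elm is a leaf — visit elm.
      Visit tulip.
      At tulip: go right to poppy.
        poppy is a leaf — visit poppy.
    Visit rye.
    At rye: go right to ash.
      At ash: no left child.
      Visit ash.
      At ash: go right to fig.
        fig is a leaf — visit fig.
Visit plum.
At plum: go right to lime.
  At lime: go left to fern.
    At fern: go left to lily.
      lily is a leaf — visit lily.
    Visit fern.
    At fern: go right to rose.
      rose is a leaf — visit rose.
  Visit lime.
  At lime: go right to kale.
    At kale: no left child.
    Visit kale.
    At kale: go right to ivy.
      ivy is a leaf — visit ivy.
Full in-order sequence: iris, elm, tulip, poppy, rye, ash, fig, plum, lily, fern, rose, lime, kale, ivy.

lime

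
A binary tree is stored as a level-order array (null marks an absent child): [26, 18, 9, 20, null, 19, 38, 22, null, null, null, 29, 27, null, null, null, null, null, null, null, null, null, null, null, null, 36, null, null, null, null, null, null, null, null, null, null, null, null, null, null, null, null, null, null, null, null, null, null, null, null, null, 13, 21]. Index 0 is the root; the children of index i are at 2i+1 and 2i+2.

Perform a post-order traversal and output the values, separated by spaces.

Post-order visits the left subtree, then the right subtree, then the node.
At 26: go left to 18.
  At 18: go left to 20.
    At 20: go left to 22.
      22 is a leaf — visit 22.
    At 20: no right child.
    Visit 20.
  At 18: no right child.
  Visit 18.
At 26: go right to 9.
  At 9: go left to 19.
    At 19: go left to 29.
      29 is a leaf — visit 29.
    At 19: go right to 27.
      At 27: go left to 36.
        At 36: go left to 13.
          13 is a leaf — visit 13.
        At 36: go right to 21.
          21 is a leaf — visit 21.
        Visit 36.
      At 27: no right child.
      Visit 27.
    Visit 19.
  At 9: go right to 38.
    38 is a leaf — visit 38.
  Visit 9.
Visit 26.

22 20 18 29 13 21 36 27 19 38 9 26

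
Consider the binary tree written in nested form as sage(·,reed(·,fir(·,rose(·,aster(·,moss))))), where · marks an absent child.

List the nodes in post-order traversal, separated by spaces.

moss aster rose fir reed sage

Post-order visits the left subtree, then the right subtree, then the node.
At sage: no left child.
At sage: go right to reed.
  At reed: no left child.
  At reed: go right to fir.
    At fir: no left child.
    At fir: go right to rose.
      At rose: no left child.
      At rose: go right to aster.
        At aster: no left child.
        At aster: go right to moss.
          moss is a leaf — visit moss.
        Visit aster.
      Visit rose.
    Visit fir.
  Visit reed.
Visit sage.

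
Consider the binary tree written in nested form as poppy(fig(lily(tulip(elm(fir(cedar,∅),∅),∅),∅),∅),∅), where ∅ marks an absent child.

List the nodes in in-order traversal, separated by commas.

In-order visits the left subtree, then the node, then the right subtree.
At poppy: go left to fig.
  At fig: go left to lily.
    At lily: go left to tulip.
      At tulip: go left to elm.
        At elm: go left to fir.
          At fir: go left to cedar.
            cedar is a leaf — visit cedar.
          Visit fir.
          At fir: no right child.
        Visit elm.
        At elm: no right child.
      Visit tulip.
      At tulip: no right child.
    Visit lily.
    At lily: no right child.
  Visit fig.
  At fig: no right child.
Visit poppy.
At poppy: no right child.

cedar, fir, elm, tulip, lily, fig, poppy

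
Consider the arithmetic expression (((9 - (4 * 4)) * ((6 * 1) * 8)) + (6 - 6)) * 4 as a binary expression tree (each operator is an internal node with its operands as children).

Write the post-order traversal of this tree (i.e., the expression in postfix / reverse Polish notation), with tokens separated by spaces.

9 4 4 * - 6 1 * 8 * * 6 6 - + 4 *

Post-order on an expression tree gives postfix notation: for each operator, emit left operand, right operand, then the operator.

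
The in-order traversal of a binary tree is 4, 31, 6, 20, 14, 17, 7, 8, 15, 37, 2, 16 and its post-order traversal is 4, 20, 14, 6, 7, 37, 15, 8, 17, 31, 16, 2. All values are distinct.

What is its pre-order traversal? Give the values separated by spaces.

The last element of post-order is the root; it splits in-order into left and right subtrees.
Root 2: left subtree has 10 nodes {4, 31, 6, 20, 14, 17, 7, 8, 15, 37}, right has 1 {16}.
  Root 31: left subtree has 1 node {4}, right has 8 {6, 20, 14, 17, 7, 8, 15, 37}.
    Root 17: left subtree has 3 nodes {6, 20, 14}, right has 4 {7, 8, 15, 37}.
      Root 6: left subtree has 0 nodes { }, right has 2 {20, 14}.
        Root 14: left subtree has 1 node {20}, right has 0 { }.
      Root 8: left subtree has 1 node {7}, right has 2 {15, 37}.
        Root 15: left subtree has 0 nodes { }, right has 1 {37}.

2 31 4 17 6 14 20 8 7 15 37 16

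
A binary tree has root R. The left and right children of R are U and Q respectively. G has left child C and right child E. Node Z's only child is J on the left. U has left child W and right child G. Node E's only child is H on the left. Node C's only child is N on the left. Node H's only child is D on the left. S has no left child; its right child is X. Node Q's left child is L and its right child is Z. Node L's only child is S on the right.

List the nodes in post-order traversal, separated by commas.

W, N, C, D, H, E, G, U, X, S, L, J, Z, Q, R

Post-order visits the left subtree, then the right subtree, then the node.
At R: go left to U.
  At U: go left to W.
    W is a leaf — visit W.
  At U: go right to G.
    At G: go left to C.
      At C: go left to N.
        N is a leaf — visit N.
      At C: no right child.
      Visit C.
    At G: go right to E.
      At E: go left to H.
        At H: go left to D.
          D is a leaf — visit D.
        At H: no right child.
        Visit H.
      At E: no right child.
      Visit E.
    Visit G.
  Visit U.
At R: go right to Q.
  At Q: go left to L.
    At L: no left child.
    At L: go right to S.
      At S: no left child.
      At S: go right to X.
        X is a leaf — visit X.
      Visit S.
    Visit L.
  At Q: go right to Z.
    At Z: go left to J.
      J is a leaf — visit J.
    At Z: no right child.
    Visit Z.
  Visit Q.
Visit R.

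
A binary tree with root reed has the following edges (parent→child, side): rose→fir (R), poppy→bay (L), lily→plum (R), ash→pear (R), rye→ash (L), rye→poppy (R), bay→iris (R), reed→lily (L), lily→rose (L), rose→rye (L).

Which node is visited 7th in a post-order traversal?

Post-order visits the left subtree, then the right subtree, then the node.
At reed: go left to lily.
  At lily: go left to rose.
    At rose: go left to rye.
      At rye: go left to ash.
        At ash: no left child.
        At ash: go right to pear.
          pear is a leaf — visit pear.
        Visit ash.
      At rye: go right to poppy.
        At poppy: go left to bay.
          At bay: no left child.
          At bay: go right to iris.
            iris is a leaf — visit iris.
          Visit bay.
        At poppy: no right child.
        Visit poppy.
      Visit rye.
    At rose: go right to fir.
      fir is a leaf — visit fir.
    Visit rose.
  At lily: go right to plum.
    plum is a leaf — visit plum.
  Visit lily.
At reed: no right child.
Visit reed.
Full post-order sequence: pear, ash, iris, bay, poppy, rye, fir, rose, plum, lily, reed.

fir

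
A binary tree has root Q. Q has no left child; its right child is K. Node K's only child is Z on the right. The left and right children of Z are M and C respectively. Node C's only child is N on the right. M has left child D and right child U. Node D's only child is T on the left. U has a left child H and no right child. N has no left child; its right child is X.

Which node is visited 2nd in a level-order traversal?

K

Level-order visits nodes level by level from the root, left to right within each level.
Level 0: Q
Level 1: K
Level 2: Z
Level 3: M, C
Level 4: D, U, N
Level 5: T, H, X
Full level-order sequence: Q, K, Z, M, C, D, U, N, T, H, X.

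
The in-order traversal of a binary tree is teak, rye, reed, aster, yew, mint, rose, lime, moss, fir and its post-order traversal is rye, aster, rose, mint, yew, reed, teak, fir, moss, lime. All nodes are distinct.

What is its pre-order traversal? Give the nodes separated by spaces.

lime teak reed rye yew aster mint rose moss fir

The last element of post-order is the root; it splits in-order into left and right subtrees.
Root lime: left subtree has 7 nodes {teak, rye, reed, aster, yew, mint, rose}, right has 2 {moss, fir}.
  Root teak: left subtree has 0 nodes { }, right has 6 {rye, reed, aster, yew, mint, rose}.
    Root reed: left subtree has 1 node {rye}, right has 4 {aster, yew, mint, rose}.
      Root yew: left subtree has 1 node {aster}, right has 2 {mint, rose}.
        Root mint: left subtree has 0 nodes { }, right has 1 {rose}.
  Root moss: left subtree has 0 nodes { }, right has 1 {fir}.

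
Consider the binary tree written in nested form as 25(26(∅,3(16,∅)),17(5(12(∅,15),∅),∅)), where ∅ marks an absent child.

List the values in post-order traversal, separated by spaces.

Post-order visits the left subtree, then the right subtree, then the node.
At 25: go left to 26.
  At 26: no left child.
  At 26: go right to 3.
    At 3: go left to 16.
      16 is a leaf — visit 16.
    At 3: no right child.
    Visit 3.
  Visit 26.
At 25: go right to 17.
  At 17: go left to 5.
    At 5: go left to 12.
      At 12: no left child.
      At 12: go right to 15.
        15 is a leaf — visit 15.
      Visit 12.
    At 5: no right child.
    Visit 5.
  At 17: no right child.
  Visit 17.
Visit 25.

16 3 26 15 12 5 17 25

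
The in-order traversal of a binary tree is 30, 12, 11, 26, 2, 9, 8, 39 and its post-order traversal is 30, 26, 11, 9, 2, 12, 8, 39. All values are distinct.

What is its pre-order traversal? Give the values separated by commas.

The last element of post-order is the root; it splits in-order into left and right subtrees.
Root 39: left subtree has 7 nodes {30, 12, 11, 26, 2, 9, 8}, right has 0 { }.
  Root 8: left subtree has 6 nodes {30, 12, 11, 26, 2, 9}, right has 0 { }.
    Root 12: left subtree has 1 node {30}, right has 4 {11, 26, 2, 9}.
      Root 2: left subtree has 2 nodes {11, 26}, right has 1 {9}.
        Root 11: left subtree has 0 nodes { }, right has 1 {26}.

39, 8, 12, 30, 2, 11, 26, 9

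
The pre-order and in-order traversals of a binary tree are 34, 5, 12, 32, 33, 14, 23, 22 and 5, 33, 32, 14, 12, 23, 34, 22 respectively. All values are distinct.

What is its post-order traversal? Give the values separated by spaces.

33 14 32 23 12 5 22 34

The first element of pre-order is the root; it splits in-order into left and right subtrees.
Root 34: left subtree has 6 nodes {5, 33, 32, 14, 12, 23}, right has 1 {22}.
  Root 5: left subtree has 0 nodes { }, right has 5 {33, 32, 14, 12, 23}.
    Root 12: left subtree has 3 nodes {33, 32, 14}, right has 1 {23}.
      Root 32: left subtree has 1 node {33}, right has 1 {14}.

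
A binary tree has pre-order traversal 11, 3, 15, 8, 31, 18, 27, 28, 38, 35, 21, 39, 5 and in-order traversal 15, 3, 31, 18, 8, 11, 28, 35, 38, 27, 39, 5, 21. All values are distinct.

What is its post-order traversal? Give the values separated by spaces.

15 18 31 8 3 35 38 28 5 39 21 27 11

The first element of pre-order is the root; it splits in-order into left and right subtrees.
Root 11: left subtree has 5 nodes {15, 3, 31, 18, 8}, right has 7 {28, 35, 38, 27, 39, 5, 21}.
  Root 3: left subtree has 1 node {15}, right has 3 {31, 18, 8}.
    Root 8: left subtree has 2 nodes {31, 18}, right has 0 { }.
      Root 31: left subtree has 0 nodes { }, right has 1 {18}.
  Root 27: left subtree has 3 nodes {28, 35, 38}, right has 3 {39, 5, 21}.
    Root 28: left subtree has 0 nodes { }, right has 2 {35, 38}.
      Root 38: left subtree has 1 node {35}, right has 0 { }.
    Root 21: left subtree has 2 nodes {39, 5}, right has 0 { }.
      Root 39: left subtree has 0 nodes { }, right has 1 {5}.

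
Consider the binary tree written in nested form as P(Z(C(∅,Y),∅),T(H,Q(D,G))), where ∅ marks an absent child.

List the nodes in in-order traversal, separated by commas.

In-order visits the left subtree, then the node, then the right subtree.
At P: go left to Z.
  At Z: go left to C.
    At C: no left child.
    Visit C.
    At C: go right to Y.
      Y is a leaf — visit Y.
  Visit Z.
  At Z: no right child.
Visit P.
At P: go right to T.
  At T: go left to H.
    H is a leaf — visit H.
  Visit T.
  At T: go right to Q.
    At Q: go left to D.
      D is a leaf — visit D.
    Visit Q.
    At Q: go right to G.
      G is a leaf — visit G.

C, Y, Z, P, H, T, D, Q, G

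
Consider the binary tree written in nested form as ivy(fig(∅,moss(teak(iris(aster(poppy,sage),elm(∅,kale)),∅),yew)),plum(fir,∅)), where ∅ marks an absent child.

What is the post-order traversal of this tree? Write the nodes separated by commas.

Post-order visits the left subtree, then the right subtree, then the node.
At ivy: go left to fig.
  At fig: no left child.
  At fig: go right to moss.
    At moss: go left to teak.
      At teak: go left to iris.
        At iris: go left to aster.
          At aster: go left to poppy.
            poppy is a leaf — visit poppy.
          At aster: go right to sage.
            sage is a leaf — visit sage.
          Visit aster.
        At iris: go right to elm.
          At elm: no left child.
          At elm: go right to kale.
            kale is a leaf — visit kale.
          Visit elm.
        Visit iris.
      At teak: no right child.
      Visit teak.
    At moss: go right to yew.
      yew is a leaf — visit yew.
    Visit moss.
  Visit fig.
At ivy: go right to plum.
  At plum: go left to fir.
    fir is a leaf — visit fir.
  At plum: no right child.
  Visit plum.
Visit ivy.

poppy, sage, aster, kale, elm, iris, teak, yew, moss, fig, fir, plum, ivy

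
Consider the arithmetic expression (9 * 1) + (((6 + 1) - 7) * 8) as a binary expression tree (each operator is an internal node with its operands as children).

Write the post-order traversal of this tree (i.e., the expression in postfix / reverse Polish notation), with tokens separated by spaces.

9 1 * 6 1 + 7 - 8 * +

Post-order on an expression tree gives postfix notation: for each operator, emit left operand, right operand, then the operator.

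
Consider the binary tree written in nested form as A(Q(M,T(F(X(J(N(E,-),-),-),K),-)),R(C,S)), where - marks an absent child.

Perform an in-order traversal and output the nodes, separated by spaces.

M Q E N J X F K T A C R S

In-order visits the left subtree, then the node, then the right subtree.
At A: go left to Q.
  At Q: go left to M.
    M is a leaf — visit M.
  Visit Q.
  At Q: go right to T.
    At T: go left to F.
      At F: go left to X.
        At X: go left to J.
          At J: go left to N.
            At N: go left to E.
              E is a leaf — visit E.
            Visit N.
            At N: no right child.
          Visit J.
          At J: no right child.
        Visit X.
        At X: no right child.
      Visit F.
      At F: go right to K.
        K is a leaf — visit K.
    Visit T.
    At T: no right child.
Visit A.
At A: go right to R.
  At R: go left to C.
    C is a leaf — visit C.
  Visit R.
  At R: go right to S.
    S is a leaf — visit S.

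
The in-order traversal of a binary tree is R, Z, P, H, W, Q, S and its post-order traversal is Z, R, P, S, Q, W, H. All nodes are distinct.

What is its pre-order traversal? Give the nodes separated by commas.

H, P, R, Z, W, Q, S

The last element of post-order is the root; it splits in-order into left and right subtrees.
Root H: left subtree has 3 nodes {R, Z, P}, right has 3 {W, Q, S}.
  Root P: left subtree has 2 nodes {R, Z}, right has 0 { }.
    Root R: left subtree has 0 nodes { }, right has 1 {Z}.
  Root W: left subtree has 0 nodes { }, right has 2 {Q, S}.
    Root Q: left subtree has 0 nodes { }, right has 1 {S}.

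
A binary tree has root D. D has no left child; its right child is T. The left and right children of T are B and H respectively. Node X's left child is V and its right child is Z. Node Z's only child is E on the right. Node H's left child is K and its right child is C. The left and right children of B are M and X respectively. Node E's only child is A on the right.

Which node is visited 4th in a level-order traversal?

Level-order visits nodes level by level from the root, left to right within each level.
Level 0: D
Level 1: T
Level 2: B, H
Level 3: M, X, K, C
Level 4: V, Z
Level 5: E
Level 6: A
Full level-order sequence: D, T, B, H, M, X, K, C, V, Z, E, A.

H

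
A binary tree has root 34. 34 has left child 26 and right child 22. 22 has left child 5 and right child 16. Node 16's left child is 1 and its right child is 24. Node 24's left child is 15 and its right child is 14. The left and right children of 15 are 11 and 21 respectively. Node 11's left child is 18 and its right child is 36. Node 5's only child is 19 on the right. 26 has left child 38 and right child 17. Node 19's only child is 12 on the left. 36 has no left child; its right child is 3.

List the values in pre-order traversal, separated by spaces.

34 26 38 17 22 5 19 12 16 1 24 15 11 18 36 3 21 14

Pre-order visits the node, then its left subtree, then its right subtree.
Visit 34.
At 34: go left to 26.
  Visit 26.
  At 26: go left to 38.
    38 is a leaf — visit 38.
  At 26: go right to 17.
    17 is a leaf — visit 17.
At 34: go right to 22.
  Visit 22.
  At 22: go left to 5.
    Visit 5.
    At 5: no left child.
    At 5: go right to 19.
      Visit 19.
      At 19: go left to 12.
        12 is a leaf — visit 12.
      At 19: no right child.
  At 22: go right to 16.
    Visit 16.
    At 16: go left to 1.
      1 is a leaf — visit 1.
    At 16: go right to 24.
      Visit 24.
      At 24: go left to 15.
        Visit 15.
        At 15: go left to 11.
          Visit 11.
          At 11: go left to 18.
            18 is a leaf — visit 18.
          At 11: go right to 36.
            Visit 36.
            At 36: no left child.
            At 36: go right to 3.
              3 is a leaf — visit 3.
        At 15: go right to 21.
          21 is a leaf — visit 21.
      At 24: go right to 14.
        14 is a leaf — visit 14.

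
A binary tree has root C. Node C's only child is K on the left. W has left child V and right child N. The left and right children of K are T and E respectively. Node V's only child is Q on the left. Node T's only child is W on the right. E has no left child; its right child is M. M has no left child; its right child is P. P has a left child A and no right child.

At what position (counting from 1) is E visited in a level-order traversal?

4

Level-order visits nodes level by level from the root, left to right within each level.
Level 0: C
Level 1: K
Level 2: T, E
Level 3: W, M
Level 4: V, N, P
Level 5: Q, A
Full level-order sequence: C, K, T, E, W, M, V, N, P, Q, A.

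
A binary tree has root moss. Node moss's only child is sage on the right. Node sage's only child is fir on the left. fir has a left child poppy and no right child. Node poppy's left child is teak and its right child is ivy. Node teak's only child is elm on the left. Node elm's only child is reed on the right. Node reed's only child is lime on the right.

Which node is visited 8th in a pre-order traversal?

lime

Pre-order visits the node, then its left subtree, then its right subtree.
Visit moss.
At moss: no left child.
At moss: go right to sage.
  Visit sage.
  At sage: go left to fir.
    Visit fir.
    At fir: go left to poppy.
      Visit poppy.
      At poppy: go left to teak.
        Visit teak.
        At teak: go left to elm.
          Visit elm.
          At elm: no left child.
          At elm: go right to reed.
            Visit reed.
            At reed: no left child.
            At reed: go right to lime.
              lime is a leaf — visit lime.
        At teak: no right child.
      At poppy: go right to ivy.
        ivy is a leaf — visit ivy.
    At fir: no right child.
  At sage: no right child.
Full pre-order sequence: moss, sage, fir, poppy, teak, elm, reed, lime, ivy.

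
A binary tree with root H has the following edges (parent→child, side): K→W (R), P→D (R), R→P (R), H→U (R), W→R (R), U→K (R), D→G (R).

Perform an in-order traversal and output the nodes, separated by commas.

H, U, K, W, R, P, D, G

In-order visits the left subtree, then the node, then the right subtree.
At H: no left child.
Visit H.
At H: go right to U.
  At U: no left child.
  Visit U.
  At U: go right to K.
    At K: no left child.
    Visit K.
    At K: go right to W.
      At W: no left child.
      Visit W.
      At W: go right to R.
        At R: no left child.
        Visit R.
        At R: go right to P.
          At P: no left child.
          Visit P.
          At P: go right to D.
            At D: no left child.
            Visit D.
            At D: go right to G.
              G is a leaf — visit G.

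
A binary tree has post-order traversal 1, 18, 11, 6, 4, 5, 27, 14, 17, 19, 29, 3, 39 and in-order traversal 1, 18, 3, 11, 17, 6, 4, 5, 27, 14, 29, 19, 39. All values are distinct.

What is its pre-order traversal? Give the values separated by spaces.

39 3 18 1 29 17 11 14 27 5 4 6 19

The last element of post-order is the root; it splits in-order into left and right subtrees.
Root 39: left subtree has 12 nodes {1, 18, 3, 11, 17, 6, 4, 5, 27, 14, 29, 19}, right has 0 { }.
  Root 3: left subtree has 2 nodes {1, 18}, right has 9 {11, 17, 6, 4, 5, 27, 14, 29, 19}.
    Root 18: left subtree has 1 node {1}, right has 0 { }.
    Root 29: left subtree has 7 nodes {11, 17, 6, 4, 5, 27, 14}, right has 1 {19}.
      Root 17: left subtree has 1 node {11}, right has 5 {6, 4, 5, 27, 14}.
        Root 14: left subtree has 4 nodes {6, 4, 5, 27}, right has 0 { }.
          Root 27: left subtree has 3 nodes {6, 4, 5}, right has 0 { }.
            Root 5: left subtree has 2 nodes {6, 4}, right has 0 { }.
              Root 4: left subtree has 1 node {6}, right has 0 { }.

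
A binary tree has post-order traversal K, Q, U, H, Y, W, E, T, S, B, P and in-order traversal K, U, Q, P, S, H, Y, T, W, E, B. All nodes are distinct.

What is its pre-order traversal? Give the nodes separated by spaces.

The last element of post-order is the root; it splits in-order into left and right subtrees.
Root P: left subtree has 3 nodes {K, U, Q}, right has 7 {S, H, Y, T, W, E, B}.
  Root U: left subtree has 1 node {K}, right has 1 {Q}.
  Root B: left subtree has 6 nodes {S, H, Y, T, W, E}, right has 0 { }.
    Root S: left subtree has 0 nodes { }, right has 5 {H, Y, T, W, E}.
      Root T: left subtree has 2 nodes {H, Y}, right has 2 {W, E}.
        Root Y: left subtree has 1 node {H}, right has 0 { }.
        Root E: left subtree has 1 node {W}, right has 0 { }.

P U K Q B S T Y H E W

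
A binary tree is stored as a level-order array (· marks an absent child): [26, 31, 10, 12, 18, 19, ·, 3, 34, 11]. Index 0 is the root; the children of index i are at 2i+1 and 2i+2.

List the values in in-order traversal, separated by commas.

In-order visits the left subtree, then the node, then the right subtree.
At 26: go left to 31.
  At 31: go left to 12.
    At 12: go left to 3.
      3 is a leaf — visit 3.
    Visit 12.
    At 12: go right to 34.
      34 is a leaf — visit 34.
  Visit 31.
  At 31: go right to 18.
    At 18: go left to 11.
      11 is a leaf — visit 11.
    Visit 18.
    At 18: no right child.
Visit 26.
At 26: go right to 10.
  At 10: go left to 19.
    19 is a leaf — visit 19.
  Visit 10.
  At 10: no right child.

3, 12, 34, 31, 11, 18, 26, 19, 10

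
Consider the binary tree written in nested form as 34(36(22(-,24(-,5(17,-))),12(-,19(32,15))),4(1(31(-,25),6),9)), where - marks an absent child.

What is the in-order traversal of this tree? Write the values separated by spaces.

22 24 17 5 36 12 32 19 15 34 31 25 1 6 4 9

In-order visits the left subtree, then the node, then the right subtree.
At 34: go left to 36.
  At 36: go left to 22.
    At 22: no left child.
    Visit 22.
    At 22: go right to 24.
      At 24: no left child.
      Visit 24.
      At 24: go right to 5.
        At 5: go left to 17.
          17 is a leaf — visit 17.
        Visit 5.
        At 5: no right child.
  Visit 36.
  At 36: go right to 12.
    At 12: no left child.
    Visit 12.
    At 12: go right to 19.
      At 19: go left to 32.
        32 is a leaf — visit 32.
      Visit 19.
      At 19: go right to 15.
        15 is a leaf — visit 15.
Visit 34.
At 34: go right to 4.
  At 4: go left to 1.
    At 1: go left to 31.
      At 31: no left child.
      Visit 31.
      At 31: go right to 25.
        25 is a leaf — visit 25.
    Visit 1.
    At 1: go right to 6.
      6 is a leaf — visit 6.
  Visit 4.
  At 4: go right to 9.
    9 is a leaf — visit 9.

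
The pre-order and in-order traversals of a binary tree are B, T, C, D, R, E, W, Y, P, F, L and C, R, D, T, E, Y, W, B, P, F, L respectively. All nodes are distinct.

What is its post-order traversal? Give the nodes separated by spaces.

R D C Y W E T L F P B

The first element of pre-order is the root; it splits in-order into left and right subtrees.
Root B: left subtree has 7 nodes {C, R, D, T, E, Y, W}, right has 3 {P, F, L}.
  Root T: left subtree has 3 nodes {C, R, D}, right has 3 {E, Y, W}.
    Root C: left subtree has 0 nodes { }, right has 2 {R, D}.
      Root D: left subtree has 1 node {R}, right has 0 { }.
    Root E: left subtree has 0 nodes { }, right has 2 {Y, W}.
      Root W: left subtree has 1 node {Y}, right has 0 { }.
  Root P: left subtree has 0 nodes { }, right has 2 {F, L}.
    Root F: left subtree has 0 nodes { }, right has 1 {L}.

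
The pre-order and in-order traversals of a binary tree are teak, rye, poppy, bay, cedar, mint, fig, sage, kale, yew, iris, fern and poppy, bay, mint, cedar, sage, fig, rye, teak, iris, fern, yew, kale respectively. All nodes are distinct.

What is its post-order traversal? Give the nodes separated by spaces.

The first element of pre-order is the root; it splits in-order into left and right subtrees.
Root teak: left subtree has 7 nodes {poppy, bay, mint, cedar, sage, fig, rye}, right has 4 {iris, fern, yew, kale}.
  Root rye: left subtree has 6 nodes {poppy, bay, mint, cedar, sage, fig}, right has 0 { }.
    Root poppy: left subtree has 0 nodes { }, right has 5 {bay, mint, cedar, sage, fig}.
      Root bay: left subtree has 0 nodes { }, right has 4 {mint, cedar, sage, fig}.
        Root cedar: left subtree has 1 node {mint}, right has 2 {sage, fig}.
          Root fig: left subtree has 1 node {sage}, right has 0 { }.
  Root kale: left subtree has 3 nodes {iris, fern, yew}, right has 0 { }.
    Root yew: left subtree has 2 nodes {iris, fern}, right has 0 { }.
      Root iris: left subtree has 0 nodes { }, right has 1 {fern}.

mint sage fig cedar bay poppy rye fern iris yew kale teak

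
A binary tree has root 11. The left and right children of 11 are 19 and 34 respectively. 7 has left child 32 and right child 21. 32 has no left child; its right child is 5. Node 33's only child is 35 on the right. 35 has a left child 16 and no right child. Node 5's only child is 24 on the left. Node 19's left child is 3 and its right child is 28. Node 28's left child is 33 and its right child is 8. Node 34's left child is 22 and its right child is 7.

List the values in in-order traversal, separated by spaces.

3 19 33 16 35 28 8 11 22 34 32 24 5 7 21

In-order visits the left subtree, then the node, then the right subtree.
At 11: go left to 19.
  At 19: go left to 3.
    3 is a leaf — visit 3.
  Visit 19.
  At 19: go right to 28.
    At 28: go left to 33.
      At 33: no left child.
      Visit 33.
      At 33: go right to 35.
        At 35: go left to 16.
          16 is a leaf — visit 16.
        Visit 35.
        At 35: no right child.
    Visit 28.
    At 28: go right to 8.
      8 is a leaf — visit 8.
Visit 11.
At 11: go right to 34.
  At 34: go left to 22.
    22 is a leaf — visit 22.
  Visit 34.
  At 34: go right to 7.
    At 7: go left to 32.
      At 32: no left child.
      Visit 32.
      At 32: go right to 5.
        At 5: go left to 24.
          24 is a leaf — visit 24.
        Visit 5.
        At 5: no right child.
    Visit 7.
    At 7: go right to 21.
      21 is a leaf — visit 21.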